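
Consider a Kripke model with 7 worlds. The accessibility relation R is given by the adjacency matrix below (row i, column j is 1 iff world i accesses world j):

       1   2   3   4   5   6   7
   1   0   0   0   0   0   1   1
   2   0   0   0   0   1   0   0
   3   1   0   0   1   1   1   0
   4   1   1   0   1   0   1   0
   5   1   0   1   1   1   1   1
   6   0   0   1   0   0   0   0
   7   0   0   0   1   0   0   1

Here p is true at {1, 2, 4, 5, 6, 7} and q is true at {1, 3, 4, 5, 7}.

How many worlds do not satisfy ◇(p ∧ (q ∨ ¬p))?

1: successors {6, 7}; p ∧ (q ∨ ¬p) there: 6:F, 7:T. ✓
2: successors {5}; p ∧ (q ∨ ¬p) there: 5:T. ✓
3: successors {1, 4, 5, 6}; p ∧ (q ∨ ¬p) there: 1:T, 4:T, 5:T, 6:F. ✓
4: successors {1, 2, 4, 6}; p ∧ (q ∨ ¬p) there: 1:T, 2:F, 4:T, 6:F. ✓
5: successors {1, 3, 4, 5, 6, 7}; p ∧ (q ∨ ¬p) there: 1:T, 3:F, 4:T, 5:T, 6:F, 7:T. ✓
6: successors {3}; p ∧ (q ∨ ¬p) there: 3:F. ✗
7: successors {4, 7}; p ∧ (q ∨ ¬p) there: 4:T, 7:T. ✓
Satisfying worlds: {1, 2, 3, 4, 5, 7}.
So ◇(p ∧ (q ∨ ¬p)) fails at the other 1 world.

1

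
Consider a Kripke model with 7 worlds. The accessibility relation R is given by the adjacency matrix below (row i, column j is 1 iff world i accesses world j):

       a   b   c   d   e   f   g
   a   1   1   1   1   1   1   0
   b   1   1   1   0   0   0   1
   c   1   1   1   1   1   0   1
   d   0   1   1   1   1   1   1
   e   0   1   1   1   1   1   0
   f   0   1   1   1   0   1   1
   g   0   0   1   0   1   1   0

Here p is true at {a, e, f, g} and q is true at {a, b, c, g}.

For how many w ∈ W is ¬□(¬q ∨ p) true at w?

7

a: □(¬q ∨ p) is F. ✓
b: □(¬q ∨ p) is F. ✓
c: □(¬q ∨ p) is F. ✓
d: □(¬q ∨ p) is F. ✓
e: □(¬q ∨ p) is F. ✓
f: □(¬q ∨ p) is F. ✓
g: □(¬q ∨ p) is F. ✓
Satisfying worlds: {a, b, c, d, e, f, g}.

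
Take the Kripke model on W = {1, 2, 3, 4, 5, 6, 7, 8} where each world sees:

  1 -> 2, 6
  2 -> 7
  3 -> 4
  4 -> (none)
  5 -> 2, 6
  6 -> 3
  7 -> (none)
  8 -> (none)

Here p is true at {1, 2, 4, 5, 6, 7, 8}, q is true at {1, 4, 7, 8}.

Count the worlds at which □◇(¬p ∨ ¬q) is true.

3

1: successors {2, 6}; ◇(¬p ∨ ¬q) there: 2:F, 6:T. ✗
2: successors {7}; ◇(¬p ∨ ¬q) there: 7:F. ✗
3: successors {4}; ◇(¬p ∨ ¬q) there: 4:F. ✗
4: no successors, so □◇(¬p ∨ ¬q) holds vacuously. ✓
5: successors {2, 6}; ◇(¬p ∨ ¬q) there: 2:F, 6:T. ✗
6: successors {3}; ◇(¬p ∨ ¬q) there: 3:F. ✗
7: no successors, so □◇(¬p ∨ ¬q) holds vacuously. ✓
8: no successors, so □◇(¬p ∨ ¬q) holds vacuously. ✓
Satisfying worlds: {4, 7, 8}.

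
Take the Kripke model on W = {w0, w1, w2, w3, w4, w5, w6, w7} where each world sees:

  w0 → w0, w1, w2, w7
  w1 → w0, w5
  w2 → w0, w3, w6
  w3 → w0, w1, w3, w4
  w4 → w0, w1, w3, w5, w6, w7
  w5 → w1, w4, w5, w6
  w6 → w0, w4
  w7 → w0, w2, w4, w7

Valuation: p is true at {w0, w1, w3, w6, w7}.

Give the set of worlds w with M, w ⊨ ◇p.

{w0, w1, w2, w3, w4, w5, w6, w7}

w0: successors {w0, w1, w2, w7}; p there: w0:T, w1:T, w2:F, w7:T. ✓
w1: successors {w0, w5}; p there: w0:T, w5:F. ✓
w2: successors {w0, w3, w6}; p there: w0:T, w3:T, w6:T. ✓
w3: successors {w0, w1, w3, w4}; p there: w0:T, w1:T, w3:T, w4:F. ✓
w4: successors {w0, w1, w3, w5, w6, w7}; p there: w0:T, w1:T, w3:T, w5:F, w6:T, w7:T. ✓
w5: successors {w1, w4, w5, w6}; p there: w1:T, w4:F, w5:F, w6:T. ✓
w6: successors {w0, w4}; p there: w0:T, w4:F. ✓
w7: successors {w0, w2, w4, w7}; p there: w0:T, w2:F, w4:F, w7:T. ✓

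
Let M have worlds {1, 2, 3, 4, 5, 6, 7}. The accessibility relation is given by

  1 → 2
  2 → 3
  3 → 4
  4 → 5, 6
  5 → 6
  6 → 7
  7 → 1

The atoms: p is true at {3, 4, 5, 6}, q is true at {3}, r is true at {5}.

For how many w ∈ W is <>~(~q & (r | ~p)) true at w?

1: successors {2}; ~(~q & (r | ~p)) there: 2:F. ✗
2: successors {3}; ~(~q & (r | ~p)) there: 3:T. ✓
3: successors {4}; ~(~q & (r | ~p)) there: 4:T. ✓
4: successors {5, 6}; ~(~q & (r | ~p)) there: 5:F, 6:T. ✓
5: successors {6}; ~(~q & (r | ~p)) there: 6:T. ✓
6: successors {7}; ~(~q & (r | ~p)) there: 7:F. ✗
7: successors {1}; ~(~q & (r | ~p)) there: 1:F. ✗
Satisfying worlds: {2, 3, 4, 5}.

4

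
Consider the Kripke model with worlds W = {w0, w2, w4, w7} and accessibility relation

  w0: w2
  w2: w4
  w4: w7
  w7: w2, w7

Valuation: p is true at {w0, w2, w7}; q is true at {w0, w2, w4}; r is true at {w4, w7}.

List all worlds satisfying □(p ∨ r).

{w0, w2, w4, w7}

w0: successors {w2}; p ∨ r there: w2:T. ✓
w2: successors {w4}; p ∨ r there: w4:T. ✓
w4: successors {w7}; p ∨ r there: w7:T. ✓
w7: successors {w2, w7}; p ∨ r there: w2:T, w7:T. ✓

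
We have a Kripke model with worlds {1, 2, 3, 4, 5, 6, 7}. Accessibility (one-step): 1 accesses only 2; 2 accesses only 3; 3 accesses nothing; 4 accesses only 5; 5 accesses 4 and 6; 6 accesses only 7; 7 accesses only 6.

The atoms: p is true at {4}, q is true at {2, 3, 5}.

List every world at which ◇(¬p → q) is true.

{1, 2, 4, 5}

1: successors {2}; ¬p → q there: 2:T. ✓
2: successors {3}; ¬p → q there: 3:T. ✓
3: no successors, so ◇(¬p → q) fails. ✗
4: successors {5}; ¬p → q there: 5:T. ✓
5: successors {4, 6}; ¬p → q there: 4:T, 6:F. ✓
6: successors {7}; ¬p → q there: 7:F. ✗
7: successors {6}; ¬p → q there: 6:F. ✗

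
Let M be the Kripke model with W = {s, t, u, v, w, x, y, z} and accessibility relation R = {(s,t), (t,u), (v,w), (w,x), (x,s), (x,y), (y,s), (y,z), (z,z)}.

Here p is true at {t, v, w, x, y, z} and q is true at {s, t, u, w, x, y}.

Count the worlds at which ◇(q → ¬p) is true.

s: successors {t}; q → ¬p there: t:F. ✗
t: successors {u}; q → ¬p there: u:T. ✓
u: no successors, so ◇(q → ¬p) fails. ✗
v: successors {w}; q → ¬p there: w:F. ✗
w: successors {x}; q → ¬p there: x:F. ✗
x: successors {s, y}; q → ¬p there: s:T, y:F. ✓
y: successors {s, z}; q → ¬p there: s:T, z:T. ✓
z: successors {z}; q → ¬p there: z:T. ✓
Satisfying worlds: {t, x, y, z}.

4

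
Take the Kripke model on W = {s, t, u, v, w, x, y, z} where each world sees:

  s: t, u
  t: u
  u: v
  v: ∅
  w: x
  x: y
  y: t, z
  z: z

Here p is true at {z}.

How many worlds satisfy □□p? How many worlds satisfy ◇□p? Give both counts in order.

3 and 3

For □□p:
s: successors {t, u}; □p there: t:F, u:F. ✗
t: successors {u}; □p there: u:F. ✗
u: successors {v}; □p there: v:T. ✓
v: no successors, so □□p holds vacuously. ✓
w: successors {x}; □p there: x:F. ✗
x: successors {y}; □p there: y:F. ✗
y: successors {t, z}; □p there: t:F, z:T. ✗
z: successors {z}; □p there: z:T. ✓
— 3 worlds.
For ◇□p:
s: successors {t, u}; □p there: t:F, u:F. ✗
t: successors {u}; □p there: u:F. ✗
u: successors {v}; □p there: v:T. ✓
v: no successors, so ◇□p fails. ✗
w: successors {x}; □p there: x:F. ✗
x: successors {y}; □p there: y:F. ✗
y: successors {t, z}; □p there: t:F, z:T. ✓
z: successors {z}; □p there: z:T. ✓
— 3 worlds.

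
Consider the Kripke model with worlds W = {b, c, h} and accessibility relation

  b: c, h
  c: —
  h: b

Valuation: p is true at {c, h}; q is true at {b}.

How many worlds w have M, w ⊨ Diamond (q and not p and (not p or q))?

1

b: successors {c, h}; q and not p and (not p or q) there: c:F, h:F. ✗
c: no successors, so Diamond (q and not p and (not p or q)) fails. ✗
h: successors {b}; q and not p and (not p or q) there: b:T. ✓
Satisfying worlds: {h}.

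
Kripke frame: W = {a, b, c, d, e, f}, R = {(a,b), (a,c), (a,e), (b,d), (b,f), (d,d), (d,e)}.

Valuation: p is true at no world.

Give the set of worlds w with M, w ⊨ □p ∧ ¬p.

a: □p is F, ¬p is T. ✗
b: □p is F, ¬p is T. ✗
c: □p is T, ¬p is T. ✓
d: □p is F, ¬p is T. ✗
e: □p is T, ¬p is T. ✓
f: □p is T, ¬p is T. ✓

{c, e, f}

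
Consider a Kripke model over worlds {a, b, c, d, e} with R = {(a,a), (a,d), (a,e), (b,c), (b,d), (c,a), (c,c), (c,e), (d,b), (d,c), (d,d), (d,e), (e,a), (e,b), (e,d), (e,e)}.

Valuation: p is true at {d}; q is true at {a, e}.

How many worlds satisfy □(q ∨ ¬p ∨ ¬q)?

a: successors {a, d, e}; q ∨ ¬p ∨ ¬q there: a:T, d:T, e:T. ✓
b: successors {c, d}; q ∨ ¬p ∨ ¬q there: c:T, d:T. ✓
c: successors {a, c, e}; q ∨ ¬p ∨ ¬q there: a:T, c:T, e:T. ✓
d: successors {b, c, d, e}; q ∨ ¬p ∨ ¬q there: b:T, c:T, d:T, e:T. ✓
e: successors {a, b, d, e}; q ∨ ¬p ∨ ¬q there: a:T, b:T, d:T, e:T. ✓
Satisfying worlds: {a, b, c, d, e}.

5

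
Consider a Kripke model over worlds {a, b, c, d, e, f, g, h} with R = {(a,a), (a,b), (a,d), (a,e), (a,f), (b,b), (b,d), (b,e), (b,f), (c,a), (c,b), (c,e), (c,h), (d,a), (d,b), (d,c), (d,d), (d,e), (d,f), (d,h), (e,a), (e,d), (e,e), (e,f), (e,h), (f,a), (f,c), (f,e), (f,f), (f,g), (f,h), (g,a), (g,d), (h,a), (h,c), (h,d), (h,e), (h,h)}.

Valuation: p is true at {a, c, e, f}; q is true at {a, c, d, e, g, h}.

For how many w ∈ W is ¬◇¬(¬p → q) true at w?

4

a: ◇¬(¬p → q) is T. ✗
b: ◇¬(¬p → q) is T. ✗
c: ◇¬(¬p → q) is T. ✗
d: ◇¬(¬p → q) is T. ✗
e: ◇¬(¬p → q) is F. ✓
f: ◇¬(¬p → q) is F. ✓
g: ◇¬(¬p → q) is F. ✓
h: ◇¬(¬p → q) is F. ✓
Satisfying worlds: {e, f, g, h}.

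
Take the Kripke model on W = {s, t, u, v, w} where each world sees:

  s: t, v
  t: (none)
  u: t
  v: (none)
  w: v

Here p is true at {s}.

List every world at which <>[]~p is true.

s: successors {t, v}; []~p there: t:T, v:T. ✓
t: no successors, so <>[]~p fails. ✗
u: successors {t}; []~p there: t:T. ✓
v: no successors, so <>[]~p fails. ✗
w: successors {v}; []~p there: v:T. ✓

{s, u, w}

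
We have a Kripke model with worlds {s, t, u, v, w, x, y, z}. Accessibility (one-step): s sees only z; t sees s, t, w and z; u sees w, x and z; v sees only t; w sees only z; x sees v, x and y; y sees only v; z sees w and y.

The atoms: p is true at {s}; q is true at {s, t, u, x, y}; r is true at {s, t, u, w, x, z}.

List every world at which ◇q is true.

s: successors {z}; q there: z:F. ✗
t: successors {s, t, w, z}; q there: s:T, t:T, w:F, z:F. ✓
u: successors {w, x, z}; q there: w:F, x:T, z:F. ✓
v: successors {t}; q there: t:T. ✓
w: successors {z}; q there: z:F. ✗
x: successors {v, x, y}; q there: v:F, x:T, y:T. ✓
y: successors {v}; q there: v:F. ✗
z: successors {w, y}; q there: w:F, y:T. ✓

{t, u, v, x, z}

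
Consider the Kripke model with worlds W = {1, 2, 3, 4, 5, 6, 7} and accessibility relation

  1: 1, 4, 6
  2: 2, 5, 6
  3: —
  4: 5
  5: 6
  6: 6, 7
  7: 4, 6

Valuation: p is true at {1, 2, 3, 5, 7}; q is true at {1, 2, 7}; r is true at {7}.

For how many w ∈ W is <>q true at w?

1: successors {1, 4, 6}; q there: 1:T, 4:F, 6:F. ✓
2: successors {2, 5, 6}; q there: 2:T, 5:F, 6:F. ✓
3: no successors, so <>q fails. ✗
4: successors {5}; q there: 5:F. ✗
5: successors {6}; q there: 6:F. ✗
6: successors {6, 7}; q there: 6:F, 7:T. ✓
7: successors {4, 6}; q there: 4:F, 6:F. ✗
Satisfying worlds: {1, 2, 6}.

3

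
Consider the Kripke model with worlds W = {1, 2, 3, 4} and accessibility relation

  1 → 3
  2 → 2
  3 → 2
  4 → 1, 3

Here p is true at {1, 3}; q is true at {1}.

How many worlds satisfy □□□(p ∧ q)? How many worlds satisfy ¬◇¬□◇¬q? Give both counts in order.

For □□□(p ∧ q):
1: successors {3}; □□(p ∧ q) there: 3:F. ✗
2: successors {2}; □□(p ∧ q) there: 2:F. ✗
3: successors {2}; □□(p ∧ q) there: 2:F. ✗
4: successors {1, 3}; □□(p ∧ q) there: 1:F, 3:F. ✗
— 0 worlds.
For ¬◇¬□◇¬q:
1: ◇¬□◇¬q is F. ✓
2: ◇¬□◇¬q is F. ✓
3: ◇¬□◇¬q is F. ✓
4: ◇¬□◇¬q is F. ✓
— 4 worlds.

0 and 4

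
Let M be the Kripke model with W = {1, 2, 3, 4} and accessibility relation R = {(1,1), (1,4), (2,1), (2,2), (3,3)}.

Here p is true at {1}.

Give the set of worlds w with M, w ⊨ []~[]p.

{2, 3, 4}

1: successors {1, 4}; ~[]p there: 1:T, 4:F. ✗
2: successors {1, 2}; ~[]p there: 1:T, 2:T. ✓
3: successors {3}; ~[]p there: 3:T. ✓
4: no successors, so []~[]p holds vacuously. ✓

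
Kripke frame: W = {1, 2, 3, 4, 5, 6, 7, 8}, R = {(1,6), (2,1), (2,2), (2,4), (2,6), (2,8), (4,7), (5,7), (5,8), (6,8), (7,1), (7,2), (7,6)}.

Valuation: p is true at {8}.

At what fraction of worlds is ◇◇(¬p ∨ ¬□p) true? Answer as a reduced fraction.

1: successors {6}; ◇(¬p ∨ ¬□p) there: 6:F. ✗
2: successors {1, 2, 4, 6, 8}; ◇(¬p ∨ ¬□p) there: 1:T, 2:T, 4:T, 6:F, 8:F. ✓
3: no successors, so ◇◇(¬p ∨ ¬□p) fails. ✗
4: successors {7}; ◇(¬p ∨ ¬□p) there: 7:T. ✓
5: successors {7, 8}; ◇(¬p ∨ ¬□p) there: 7:T, 8:F. ✓
6: successors {8}; ◇(¬p ∨ ¬□p) there: 8:F. ✗
7: successors {1, 2, 6}; ◇(¬p ∨ ¬□p) there: 1:T, 2:T, 6:F. ✓
8: no successors, so ◇◇(¬p ∨ ¬□p) fails. ✗
That's 4 of 8 worlds, so 4/8 = 1/2.

1/2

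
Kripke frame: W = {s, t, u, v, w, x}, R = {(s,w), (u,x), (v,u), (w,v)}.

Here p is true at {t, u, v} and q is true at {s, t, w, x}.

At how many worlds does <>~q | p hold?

s: <>~q is F, p is F. ✗
t: <>~q is F, p is T. ✓
u: <>~q is F, p is T. ✓
v: <>~q is T, p is T. ✓
w: <>~q is T, p is F. ✓
x: <>~q is F, p is F. ✗
Satisfying worlds: {t, u, v, w}.

4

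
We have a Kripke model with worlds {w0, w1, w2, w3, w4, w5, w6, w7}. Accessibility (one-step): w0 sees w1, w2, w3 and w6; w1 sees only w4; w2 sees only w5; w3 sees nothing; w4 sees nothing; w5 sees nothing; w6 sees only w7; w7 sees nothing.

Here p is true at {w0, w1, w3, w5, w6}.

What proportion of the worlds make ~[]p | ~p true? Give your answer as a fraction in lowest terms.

3/4

w0: ~[]p is T, ~p is F. ✓
w1: ~[]p is T, ~p is F. ✓
w2: ~[]p is F, ~p is T. ✓
w3: ~[]p is F, ~p is F. ✗
w4: ~[]p is F, ~p is T. ✓
w5: ~[]p is F, ~p is F. ✗
w6: ~[]p is T, ~p is F. ✓
w7: ~[]p is F, ~p is T. ✓
That's 6 of 8 worlds, so 6/8 = 3/4.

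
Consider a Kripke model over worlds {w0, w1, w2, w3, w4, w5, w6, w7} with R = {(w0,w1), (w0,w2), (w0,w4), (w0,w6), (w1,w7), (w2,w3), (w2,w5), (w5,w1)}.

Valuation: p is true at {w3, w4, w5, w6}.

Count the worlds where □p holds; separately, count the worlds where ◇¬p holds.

For □p:
w0: successors {w1, w2, w4, w6}; p there: w1:F, w2:F, w4:T, w6:T. ✗
w1: successors {w7}; p there: w7:F. ✗
w2: successors {w3, w5}; p there: w3:T, w5:T. ✓
w3: no successors, so □p holds vacuously. ✓
w4: no successors, so □p holds vacuously. ✓
w5: successors {w1}; p there: w1:F. ✗
w6: no successors, so □p holds vacuously. ✓
w7: no successors, so □p holds vacuously. ✓
— 5 worlds.
For ◇¬p:
w0: successors {w1, w2, w4, w6}; ¬p there: w1:T, w2:T, w4:F, w6:F. ✓
w1: successors {w7}; ¬p there: w7:T. ✓
w2: successors {w3, w5}; ¬p there: w3:F, w5:F. ✗
w3: no successors, so ◇¬p fails. ✗
w4: no successors, so ◇¬p fails. ✗
w5: successors {w1}; ¬p there: w1:T. ✓
w6: no successors, so ◇¬p fails. ✗
w7: no successors, so ◇¬p fails. ✗
— 3 worlds.

5 and 3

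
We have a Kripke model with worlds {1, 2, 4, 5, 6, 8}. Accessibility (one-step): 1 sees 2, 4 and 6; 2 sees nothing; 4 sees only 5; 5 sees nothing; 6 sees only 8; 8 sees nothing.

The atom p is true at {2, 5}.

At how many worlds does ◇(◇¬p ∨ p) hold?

2

1: successors {2, 4, 6}; ◇¬p ∨ p there: 2:T, 4:F, 6:T. ✓
2: no successors, so ◇(◇¬p ∨ p) fails. ✗
4: successors {5}; ◇¬p ∨ p there: 5:T. ✓
5: no successors, so ◇(◇¬p ∨ p) fails. ✗
6: successors {8}; ◇¬p ∨ p there: 8:F. ✗
8: no successors, so ◇(◇¬p ∨ p) fails. ✗
Satisfying worlds: {1, 4}.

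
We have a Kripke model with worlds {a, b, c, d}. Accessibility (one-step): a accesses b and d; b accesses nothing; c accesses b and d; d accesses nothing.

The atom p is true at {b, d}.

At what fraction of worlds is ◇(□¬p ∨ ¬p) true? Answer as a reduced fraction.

1/2

a: successors {b, d}; □¬p ∨ ¬p there: b:T, d:T. ✓
b: no successors, so ◇(□¬p ∨ ¬p) fails. ✗
c: successors {b, d}; □¬p ∨ ¬p there: b:T, d:T. ✓
d: no successors, so ◇(□¬p ∨ ¬p) fails. ✗
That's 2 of 4 worlds, so 2/4 = 1/2.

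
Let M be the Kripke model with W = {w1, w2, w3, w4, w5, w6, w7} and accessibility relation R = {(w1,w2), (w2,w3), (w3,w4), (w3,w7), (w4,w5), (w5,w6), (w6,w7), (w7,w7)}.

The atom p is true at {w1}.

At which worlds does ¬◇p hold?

w1: ◇p is F. ✓
w2: ◇p is F. ✓
w3: ◇p is F. ✓
w4: ◇p is F. ✓
w5: ◇p is F. ✓
w6: ◇p is F. ✓
w7: ◇p is F. ✓

{w1, w2, w3, w4, w5, w6, w7}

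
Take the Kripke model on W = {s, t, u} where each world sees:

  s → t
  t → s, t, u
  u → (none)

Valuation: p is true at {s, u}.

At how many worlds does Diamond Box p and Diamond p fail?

s: Diamond Box p is F, Diamond p is F. ✗
t: Diamond Box p is T, Diamond p is T. ✓
u: Diamond Box p is F, Diamond p is F. ✗
Satisfying worlds: {t}.
So Diamond Box p and Diamond p fails at the other 2 worlds.

2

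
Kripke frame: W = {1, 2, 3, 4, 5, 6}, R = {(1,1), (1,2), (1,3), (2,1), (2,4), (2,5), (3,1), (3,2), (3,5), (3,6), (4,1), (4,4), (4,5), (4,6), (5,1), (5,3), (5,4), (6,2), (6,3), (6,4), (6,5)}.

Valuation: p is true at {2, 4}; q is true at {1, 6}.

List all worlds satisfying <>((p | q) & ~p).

1: successors {1, 2, 3}; (p | q) & ~p there: 1:T, 2:F, 3:F. ✓
2: successors {1, 4, 5}; (p | q) & ~p there: 1:T, 4:F, 5:F. ✓
3: successors {1, 2, 5, 6}; (p | q) & ~p there: 1:T, 2:F, 5:F, 6:T. ✓
4: successors {1, 4, 5, 6}; (p | q) & ~p there: 1:T, 4:F, 5:F, 6:T. ✓
5: successors {1, 3, 4}; (p | q) & ~p there: 1:T, 3:F, 4:F. ✓
6: successors {2, 3, 4, 5}; (p | q) & ~p there: 2:F, 3:F, 4:F, 5:F. ✗

{1, 2, 3, 4, 5}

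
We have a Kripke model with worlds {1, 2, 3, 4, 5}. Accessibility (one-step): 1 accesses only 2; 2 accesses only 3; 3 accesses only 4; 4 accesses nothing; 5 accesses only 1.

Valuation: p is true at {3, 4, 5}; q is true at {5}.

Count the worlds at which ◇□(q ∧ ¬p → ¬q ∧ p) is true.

1: successors {2}; □(q ∧ ¬p → ¬q ∧ p) there: 2:T. ✓
2: successors {3}; □(q ∧ ¬p → ¬q ∧ p) there: 3:T. ✓
3: successors {4}; □(q ∧ ¬p → ¬q ∧ p) there: 4:T. ✓
4: no successors, so ◇□(q ∧ ¬p → ¬q ∧ p) fails. ✗
5: successors {1}; □(q ∧ ¬p → ¬q ∧ p) there: 1:T. ✓
Satisfying worlds: {1, 2, 3, 5}.

4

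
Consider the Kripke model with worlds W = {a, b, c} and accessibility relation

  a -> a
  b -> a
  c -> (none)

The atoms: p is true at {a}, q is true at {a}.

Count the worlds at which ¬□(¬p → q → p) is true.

a: □(¬p → q → p) is T. ✗
b: □(¬p → q → p) is T. ✗
c: □(¬p → q → p) is T. ✗
Satisfying worlds: ∅.

0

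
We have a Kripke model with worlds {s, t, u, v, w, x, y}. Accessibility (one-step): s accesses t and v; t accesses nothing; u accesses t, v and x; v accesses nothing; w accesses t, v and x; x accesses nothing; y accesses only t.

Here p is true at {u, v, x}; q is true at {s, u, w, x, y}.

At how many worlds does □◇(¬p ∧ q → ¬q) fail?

s: successors {t, v}; ◇(¬p ∧ q → ¬q) there: t:F, v:F. ✗
t: no successors, so □◇(¬p ∧ q → ¬q) holds vacuously. ✓
u: successors {t, v, x}; ◇(¬p ∧ q → ¬q) there: t:F, v:F, x:F. ✗
v: no successors, so □◇(¬p ∧ q → ¬q) holds vacuously. ✓
w: successors {t, v, x}; ◇(¬p ∧ q → ¬q) there: t:F, v:F, x:F. ✗
x: no successors, so □◇(¬p ∧ q → ¬q) holds vacuously. ✓
y: successors {t}; ◇(¬p ∧ q → ¬q) there: t:F. ✗
Satisfying worlds: {t, v, x}.
So □◇(¬p ∧ q → ¬q) fails at the other 4 worlds.

4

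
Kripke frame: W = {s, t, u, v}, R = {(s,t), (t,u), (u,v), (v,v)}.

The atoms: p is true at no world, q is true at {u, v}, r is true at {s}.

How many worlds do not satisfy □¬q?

s: successors {t}; ¬q there: t:T. ✓
t: successors {u}; ¬q there: u:F. ✗
u: successors {v}; ¬q there: v:F. ✗
v: successors {v}; ¬q there: v:F. ✗
Satisfying worlds: {s}.
So □¬q fails at the other 3 worlds.

3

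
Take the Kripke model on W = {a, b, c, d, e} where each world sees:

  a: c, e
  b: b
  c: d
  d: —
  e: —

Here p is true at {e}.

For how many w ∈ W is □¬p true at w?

a: successors {c, e}; ¬p there: c:T, e:F. ✗
b: successors {b}; ¬p there: b:T. ✓
c: successors {d}; ¬p there: d:T. ✓
d: no successors, so □¬p holds vacuously. ✓
e: no successors, so □¬p holds vacuously. ✓
Satisfying worlds: {b, c, d, e}.

4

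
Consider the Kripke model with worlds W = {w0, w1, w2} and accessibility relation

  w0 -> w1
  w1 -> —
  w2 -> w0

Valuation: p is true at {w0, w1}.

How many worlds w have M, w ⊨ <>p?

w0: successors {w1}; p there: w1:T. ✓
w1: no successors, so <>p fails. ✗
w2: successors {w0}; p there: w0:T. ✓
Satisfying worlds: {w0, w2}.

2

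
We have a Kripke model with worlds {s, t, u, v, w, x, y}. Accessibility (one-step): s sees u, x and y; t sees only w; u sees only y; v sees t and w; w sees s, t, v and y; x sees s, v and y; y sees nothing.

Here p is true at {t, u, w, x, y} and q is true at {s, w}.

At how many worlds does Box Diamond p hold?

s: successors {u, x, y}; Diamond p there: u:T, x:T, y:F. ✗
t: successors {w}; Diamond p there: w:T. ✓
u: successors {y}; Diamond p there: y:F. ✗
v: successors {t, w}; Diamond p there: t:T, w:T. ✓
w: successors {s, t, v, y}; Diamond p there: s:T, t:T, v:T, y:F. ✗
x: successors {s, v, y}; Diamond p there: s:T, v:T, y:F. ✗
y: no successors, so Box Diamond p holds vacuously. ✓
Satisfying worlds: {t, v, y}.

3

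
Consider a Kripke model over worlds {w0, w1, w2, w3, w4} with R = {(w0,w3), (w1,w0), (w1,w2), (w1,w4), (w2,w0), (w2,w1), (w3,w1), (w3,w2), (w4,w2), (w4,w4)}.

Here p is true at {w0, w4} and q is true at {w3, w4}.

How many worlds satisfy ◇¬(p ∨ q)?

4

w0: successors {w3}; ¬(p ∨ q) there: w3:F. ✗
w1: successors {w0, w2, w4}; ¬(p ∨ q) there: w0:F, w2:T, w4:F. ✓
w2: successors {w0, w1}; ¬(p ∨ q) there: w0:F, w1:T. ✓
w3: successors {w1, w2}; ¬(p ∨ q) there: w1:T, w2:T. ✓
w4: successors {w2, w4}; ¬(p ∨ q) there: w2:T, w4:F. ✓
Satisfying worlds: {w1, w2, w3, w4}.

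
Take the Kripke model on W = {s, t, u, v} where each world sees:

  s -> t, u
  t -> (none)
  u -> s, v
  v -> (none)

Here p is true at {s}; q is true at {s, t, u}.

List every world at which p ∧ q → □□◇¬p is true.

{t, u, v}

s: p ∧ q is T, □□◇¬p is F. ✗
t: p ∧ q is F, □□◇¬p is T. ✓
u: p ∧ q is F, □□◇¬p is F. ✓
v: p ∧ q is F, □□◇¬p is T. ✓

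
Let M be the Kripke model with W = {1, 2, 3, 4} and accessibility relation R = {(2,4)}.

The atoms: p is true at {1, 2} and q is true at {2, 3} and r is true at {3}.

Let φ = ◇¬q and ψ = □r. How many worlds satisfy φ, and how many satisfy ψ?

1 and 3

For ◇¬q:
1: no successors, so ◇¬q fails. ✗
2: successors {4}; ¬q there: 4:T. ✓
3: no successors, so ◇¬q fails. ✗
4: no successors, so ◇¬q fails. ✗
— 1 world.
For □r:
1: no successors, so □r holds vacuously. ✓
2: successors {4}; r there: 4:F. ✗
3: no successors, so □r holds vacuously. ✓
4: no successors, so □r holds vacuously. ✓
— 3 worlds.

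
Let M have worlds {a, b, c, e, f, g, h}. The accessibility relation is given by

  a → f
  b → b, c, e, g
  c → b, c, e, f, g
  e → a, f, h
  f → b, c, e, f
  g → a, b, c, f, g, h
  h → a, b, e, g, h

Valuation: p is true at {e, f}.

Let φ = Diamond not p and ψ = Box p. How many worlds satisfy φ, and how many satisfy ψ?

6 and 1

For Diamond not p:
a: successors {f}; not p there: f:F. ✗
b: successors {b, c, e, g}; not p there: b:T, c:T, e:F, g:T. ✓
c: successors {b, c, e, f, g}; not p there: b:T, c:T, e:F, f:F, g:T. ✓
e: successors {a, f, h}; not p there: a:T, f:F, h:T. ✓
f: successors {b, c, e, f}; not p there: b:T, c:T, e:F, f:F. ✓
g: successors {a, b, c, f, g, h}; not p there: a:T, b:T, c:T, f:F, g:T, h:T. ✓
h: successors {a, b, e, g, h}; not p there: a:T, b:T, e:F, g:T, h:T. ✓
— 6 worlds.
For Box p:
a: successors {f}; p there: f:T. ✓
b: successors {b, c, e, g}; p there: b:F, c:F, e:T, g:F. ✗
c: successors {b, c, e, f, g}; p there: b:F, c:F, e:T, f:T, g:F. ✗
e: successors {a, f, h}; p there: a:F, f:T, h:F. ✗
f: successors {b, c, e, f}; p there: b:F, c:F, e:T, f:T. ✗
g: successors {a, b, c, f, g, h}; p there: a:F, b:F, c:F, f:T, g:F, h:F. ✗
h: successors {a, b, e, g, h}; p there: a:F, b:F, e:T, g:F, h:F. ✗
— 1 world.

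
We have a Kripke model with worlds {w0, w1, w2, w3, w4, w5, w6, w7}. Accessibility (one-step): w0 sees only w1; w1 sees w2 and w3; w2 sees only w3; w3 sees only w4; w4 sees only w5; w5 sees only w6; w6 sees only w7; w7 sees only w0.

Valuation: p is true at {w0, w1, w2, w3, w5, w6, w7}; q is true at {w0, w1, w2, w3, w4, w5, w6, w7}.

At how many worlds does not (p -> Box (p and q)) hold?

1

w0: p -> Box (p and q) is T. ✗
w1: p -> Box (p and q) is T. ✗
w2: p -> Box (p and q) is T. ✗
w3: p -> Box (p and q) is F. ✓
w4: p -> Box (p and q) is T. ✗
w5: p -> Box (p and q) is T. ✗
w6: p -> Box (p and q) is T. ✗
w7: p -> Box (p and q) is T. ✗
Satisfying worlds: {w3}.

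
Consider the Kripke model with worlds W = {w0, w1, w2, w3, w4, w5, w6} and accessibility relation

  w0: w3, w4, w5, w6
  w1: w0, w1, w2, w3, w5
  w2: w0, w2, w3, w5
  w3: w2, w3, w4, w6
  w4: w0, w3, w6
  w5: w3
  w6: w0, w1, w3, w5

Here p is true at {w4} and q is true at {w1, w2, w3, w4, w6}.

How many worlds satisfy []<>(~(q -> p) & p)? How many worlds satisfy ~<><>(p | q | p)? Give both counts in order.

0 and 0

For []<>(~(q -> p) & p):
w0: successors {w3, w4, w5, w6}; <>(~(q -> p) & p) there: w3:F, w4:F, w5:F, w6:F. ✗
w1: successors {w0, w1, w2, w3, w5}; <>(~(q -> p) & p) there: w0:F, w1:F, w2:F, w3:F, w5:F. ✗
w2: successors {w0, w2, w3, w5}; <>(~(q -> p) & p) there: w0:F, w2:F, w3:F, w5:F. ✗
w3: successors {w2, w3, w4, w6}; <>(~(q -> p) & p) there: w2:F, w3:F, w4:F, w6:F. ✗
w4: successors {w0, w3, w6}; <>(~(q -> p) & p) there: w0:F, w3:F, w6:F. ✗
w5: successors {w3}; <>(~(q -> p) & p) there: w3:F. ✗
w6: successors {w0, w1, w3, w5}; <>(~(q -> p) & p) there: w0:F, w1:F, w3:F, w5:F. ✗
— 0 worlds.
For ~<><>(p | q | p):
w0: <><>(p | q | p) is T. ✗
w1: <><>(p | q | p) is T. ✗
w2: <><>(p | q | p) is T. ✗
w3: <><>(p | q | p) is T. ✗
w4: <><>(p | q | p) is T. ✗
w5: <><>(p | q | p) is T. ✗
w6: <><>(p | q | p) is T. ✗
— 0 worlds.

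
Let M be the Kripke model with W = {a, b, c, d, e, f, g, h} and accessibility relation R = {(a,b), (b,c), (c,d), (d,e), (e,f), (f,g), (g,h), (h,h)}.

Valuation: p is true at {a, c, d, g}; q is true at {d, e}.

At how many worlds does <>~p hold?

a: successors {b}; ~p there: b:T. ✓
b: successors {c}; ~p there: c:F. ✗
c: successors {d}; ~p there: d:F. ✗
d: successors {e}; ~p there: e:T. ✓
e: successors {f}; ~p there: f:T. ✓
f: successors {g}; ~p there: g:F. ✗
g: successors {h}; ~p there: h:T. ✓
h: successors {h}; ~p there: h:T. ✓
Satisfying worlds: {a, d, e, g, h}.

5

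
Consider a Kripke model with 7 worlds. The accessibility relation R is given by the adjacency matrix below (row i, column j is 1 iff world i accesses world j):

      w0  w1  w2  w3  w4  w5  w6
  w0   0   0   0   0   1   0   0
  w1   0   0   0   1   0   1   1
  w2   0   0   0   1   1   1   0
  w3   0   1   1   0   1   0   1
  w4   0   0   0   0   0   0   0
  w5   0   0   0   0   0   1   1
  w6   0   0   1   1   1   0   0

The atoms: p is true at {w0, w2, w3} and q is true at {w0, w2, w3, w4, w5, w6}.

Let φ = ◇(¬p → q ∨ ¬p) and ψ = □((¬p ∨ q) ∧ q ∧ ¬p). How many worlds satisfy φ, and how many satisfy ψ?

6 and 3

For ◇(¬p → q ∨ ¬p):
w0: successors {w4}; ¬p → q ∨ ¬p there: w4:T. ✓
w1: successors {w3, w5, w6}; ¬p → q ∨ ¬p there: w3:T, w5:T, w6:T. ✓
w2: successors {w3, w4, w5}; ¬p → q ∨ ¬p there: w3:T, w4:T, w5:T. ✓
w3: successors {w1, w2, w4, w6}; ¬p → q ∨ ¬p there: w1:T, w2:T, w4:T, w6:T. ✓
w4: no successors, so ◇(¬p → q ∨ ¬p) fails. ✗
w5: successors {w5, w6}; ¬p → q ∨ ¬p there: w5:T, w6:T. ✓
w6: successors {w2, w3, w4}; ¬p → q ∨ ¬p there: w2:T, w3:T, w4:T. ✓
— 6 worlds.
For □((¬p ∨ q) ∧ q ∧ ¬p):
w0: successors {w4}; (¬p ∨ q) ∧ q ∧ ¬p there: w4:T. ✓
w1: successors {w3, w5, w6}; (¬p ∨ q) ∧ q ∧ ¬p there: w3:F, w5:T, w6:T. ✗
w2: successors {w3, w4, w5}; (¬p ∨ q) ∧ q ∧ ¬p there: w3:F, w4:T, w5:T. ✗
w3: successors {w1, w2, w4, w6}; (¬p ∨ q) ∧ q ∧ ¬p there: w1:F, w2:F, w4:T, w6:T. ✗
w4: no successors, so □((¬p ∨ q) ∧ q ∧ ¬p) holds vacuously. ✓
w5: successors {w5, w6}; (¬p ∨ q) ∧ q ∧ ¬p there: w5:T, w6:T. ✓
w6: successors {w2, w3, w4}; (¬p ∨ q) ∧ q ∧ ¬p there: w2:F, w3:F, w4:T. ✗
— 3 worlds.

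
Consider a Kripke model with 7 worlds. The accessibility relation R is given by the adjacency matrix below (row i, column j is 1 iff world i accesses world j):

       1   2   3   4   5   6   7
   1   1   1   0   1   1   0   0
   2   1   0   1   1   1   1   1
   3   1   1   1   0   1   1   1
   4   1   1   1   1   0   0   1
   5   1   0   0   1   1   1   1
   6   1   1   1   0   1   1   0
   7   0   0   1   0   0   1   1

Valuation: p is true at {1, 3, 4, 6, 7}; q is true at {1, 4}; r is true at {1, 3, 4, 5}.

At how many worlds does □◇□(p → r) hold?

1: successors {1, 2, 4, 5}; ◇□(p → r) there: 1:T, 2:T, 4:T, 5:T. ✓
2: successors {1, 3, 4, 5, 6, 7}; ◇□(p → r) there: 1:T, 3:T, 4:T, 5:T, 6:T, 7:F. ✗
3: successors {1, 2, 3, 5, 6, 7}; ◇□(p → r) there: 1:T, 2:T, 3:T, 5:T, 6:T, 7:F. ✗
4: successors {1, 2, 3, 4, 7}; ◇□(p → r) there: 1:T, 2:T, 3:T, 4:T, 7:F. ✗
5: successors {1, 4, 5, 6, 7}; ◇□(p → r) there: 1:T, 4:T, 5:T, 6:T, 7:F. ✗
6: successors {1, 2, 3, 5, 6}; ◇□(p → r) there: 1:T, 2:T, 3:T, 5:T, 6:T. ✓
7: successors {3, 6, 7}; ◇□(p → r) there: 3:T, 6:T, 7:F. ✗
Satisfying worlds: {1, 6}.

2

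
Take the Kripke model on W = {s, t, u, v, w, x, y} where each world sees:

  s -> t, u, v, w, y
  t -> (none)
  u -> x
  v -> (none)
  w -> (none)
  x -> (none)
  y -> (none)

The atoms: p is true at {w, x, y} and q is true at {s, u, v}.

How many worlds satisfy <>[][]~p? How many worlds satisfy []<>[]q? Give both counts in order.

2 and 5

For <>[][]~p:
s: successors {t, u, v, w, y}; [][]~p there: t:T, u:T, v:T, w:T, y:T. ✓
t: no successors, so <>[][]~p fails. ✗
u: successors {x}; [][]~p there: x:T. ✓
v: no successors, so <>[][]~p fails. ✗
w: no successors, so <>[][]~p fails. ✗
x: no successors, so <>[][]~p fails. ✗
y: no successors, so <>[][]~p fails. ✗
— 2 worlds.
For []<>[]q:
s: successors {t, u, v, w, y}; <>[]q there: t:F, u:T, v:F, w:F, y:F. ✗
t: no successors, so []<>[]q holds vacuously. ✓
u: successors {x}; <>[]q there: x:F. ✗
v: no successors, so []<>[]q holds vacuously. ✓
w: no successors, so []<>[]q holds vacuously. ✓
x: no successors, so []<>[]q holds vacuously. ✓
y: no successors, so []<>[]q holds vacuously. ✓
— 5 worlds.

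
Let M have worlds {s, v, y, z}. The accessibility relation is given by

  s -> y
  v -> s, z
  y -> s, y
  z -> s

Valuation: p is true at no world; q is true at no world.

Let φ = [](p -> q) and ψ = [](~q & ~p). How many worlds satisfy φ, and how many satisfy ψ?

For [](p -> q):
s: successors {y}; p -> q there: y:T. ✓
v: successors {s, z}; p -> q there: s:T, z:T. ✓
y: successors {s, y}; p -> q there: s:T, y:T. ✓
z: successors {s}; p -> q there: s:T. ✓
— 4 worlds.
For [](~q & ~p):
s: successors {y}; ~q & ~p there: y:T. ✓
v: successors {s, z}; ~q & ~p there: s:T, z:T. ✓
y: successors {s, y}; ~q & ~p there: s:T, y:T. ✓
z: successors {s}; ~q & ~p there: s:T. ✓
— 4 worlds.

4 and 4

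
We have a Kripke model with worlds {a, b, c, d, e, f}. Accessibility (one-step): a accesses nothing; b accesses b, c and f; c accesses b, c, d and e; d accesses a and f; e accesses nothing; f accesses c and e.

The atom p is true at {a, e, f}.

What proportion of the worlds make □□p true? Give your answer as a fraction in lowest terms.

1/3

a: no successors, so □□p holds vacuously. ✓
b: successors {b, c, f}; □p there: b:F, c:F, f:F. ✗
c: successors {b, c, d, e}; □p there: b:F, c:F, d:T, e:T. ✗
d: successors {a, f}; □p there: a:T, f:F. ✗
e: no successors, so □□p holds vacuously. ✓
f: successors {c, e}; □p there: c:F, e:T. ✗
That's 2 of 6 worlds, so 2/6 = 1/3.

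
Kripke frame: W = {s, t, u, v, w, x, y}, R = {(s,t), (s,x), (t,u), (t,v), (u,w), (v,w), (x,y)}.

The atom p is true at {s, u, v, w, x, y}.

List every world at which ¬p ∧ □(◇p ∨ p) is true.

{t}

s: ¬p is F, □(◇p ∨ p) is T. ✗
t: ¬p is T, □(◇p ∨ p) is T. ✓
u: ¬p is F, □(◇p ∨ p) is T. ✗
v: ¬p is F, □(◇p ∨ p) is T. ✗
w: ¬p is F, □(◇p ∨ p) is T. ✗
x: ¬p is F, □(◇p ∨ p) is T. ✗
y: ¬p is F, □(◇p ∨ p) is T. ✗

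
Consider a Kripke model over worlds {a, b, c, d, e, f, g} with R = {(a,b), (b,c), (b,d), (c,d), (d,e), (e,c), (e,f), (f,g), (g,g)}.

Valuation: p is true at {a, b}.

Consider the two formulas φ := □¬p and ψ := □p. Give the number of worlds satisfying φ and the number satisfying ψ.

For □¬p:
a: successors {b}; ¬p there: b:F. ✗
b: successors {c, d}; ¬p there: c:T, d:T. ✓
c: successors {d}; ¬p there: d:T. ✓
d: successors {e}; ¬p there: e:T. ✓
e: successors {c, f}; ¬p there: c:T, f:T. ✓
f: successors {g}; ¬p there: g:T. ✓
g: successors {g}; ¬p there: g:T. ✓
— 6 worlds.
For □p:
a: successors {b}; p there: b:T. ✓
b: successors {c, d}; p there: c:F, d:F. ✗
c: successors {d}; p there: d:F. ✗
d: successors {e}; p there: e:F. ✗
e: successors {c, f}; p there: c:F, f:F. ✗
f: successors {g}; p there: g:F. ✗
g: successors {g}; p there: g:F. ✗
— 1 world.

6 and 1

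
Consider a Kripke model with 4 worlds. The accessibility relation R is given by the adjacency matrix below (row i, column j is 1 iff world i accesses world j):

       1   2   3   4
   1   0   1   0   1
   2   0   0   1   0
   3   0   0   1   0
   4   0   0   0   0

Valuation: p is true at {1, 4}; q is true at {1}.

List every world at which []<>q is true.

{4}

1: successors {2, 4}; <>q there: 2:F, 4:F. ✗
2: successors {3}; <>q there: 3:F. ✗
3: successors {3}; <>q there: 3:F. ✗
4: no successors, so []<>q holds vacuously. ✓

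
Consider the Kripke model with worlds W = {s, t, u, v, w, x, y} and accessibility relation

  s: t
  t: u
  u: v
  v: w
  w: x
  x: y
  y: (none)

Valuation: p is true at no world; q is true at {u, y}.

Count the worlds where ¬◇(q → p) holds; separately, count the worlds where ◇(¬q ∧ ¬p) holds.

3 and 4

For ¬◇(q → p):
s: ◇(q → p) is T. ✗
t: ◇(q → p) is F. ✓
u: ◇(q → p) is T. ✗
v: ◇(q → p) is T. ✗
w: ◇(q → p) is T. ✗
x: ◇(q → p) is F. ✓
y: ◇(q → p) is F. ✓
— 3 worlds.
For ◇(¬q ∧ ¬p):
s: successors {t}; ¬q ∧ ¬p there: t:T. ✓
t: successors {u}; ¬q ∧ ¬p there: u:F. ✗
u: successors {v}; ¬q ∧ ¬p there: v:T. ✓
v: successors {w}; ¬q ∧ ¬p there: w:T. ✓
w: successors {x}; ¬q ∧ ¬p there: x:T. ✓
x: successors {y}; ¬q ∧ ¬p there: y:F. ✗
y: no successors, so ◇(¬q ∧ ¬p) fails. ✗
— 4 worlds.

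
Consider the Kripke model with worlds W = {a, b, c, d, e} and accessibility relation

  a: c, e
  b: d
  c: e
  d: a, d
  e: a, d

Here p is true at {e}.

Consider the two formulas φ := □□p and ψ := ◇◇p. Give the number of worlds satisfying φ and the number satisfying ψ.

For □□p:
a: successors {c, e}; □p there: c:T, e:F. ✗
b: successors {d}; □p there: d:F. ✗
c: successors {e}; □p there: e:F. ✗
d: successors {a, d}; □p there: a:F, d:F. ✗
e: successors {a, d}; □p there: a:F, d:F. ✗
— 0 worlds.
For ◇◇p:
a: successors {c, e}; ◇p there: c:T, e:F. ✓
b: successors {d}; ◇p there: d:F. ✗
c: successors {e}; ◇p there: e:F. ✗
d: successors {a, d}; ◇p there: a:T, d:F. ✓
e: successors {a, d}; ◇p there: a:T, d:F. ✓
— 3 worlds.

0 and 3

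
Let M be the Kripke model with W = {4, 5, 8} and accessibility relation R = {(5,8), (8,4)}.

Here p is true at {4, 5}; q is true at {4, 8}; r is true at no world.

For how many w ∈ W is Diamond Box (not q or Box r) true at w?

4: no successors, so Diamond Box (not q or Box r) fails. ✗
5: successors {8}; Box (not q or Box r) there: 8:T. ✓
8: successors {4}; Box (not q or Box r) there: 4:T. ✓
Satisfying worlds: {5, 8}.

2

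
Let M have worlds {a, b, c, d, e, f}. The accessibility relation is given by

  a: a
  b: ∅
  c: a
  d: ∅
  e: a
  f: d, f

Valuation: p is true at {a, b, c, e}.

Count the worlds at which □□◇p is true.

a: successors {a}; □◇p there: a:T. ✓
b: no successors, so □□◇p holds vacuously. ✓
c: successors {a}; □◇p there: a:T. ✓
d: no successors, so □□◇p holds vacuously. ✓
e: successors {a}; □◇p there: a:T. ✓
f: successors {d, f}; □◇p there: d:T, f:F. ✗
Satisfying worlds: {a, b, c, d, e}.

5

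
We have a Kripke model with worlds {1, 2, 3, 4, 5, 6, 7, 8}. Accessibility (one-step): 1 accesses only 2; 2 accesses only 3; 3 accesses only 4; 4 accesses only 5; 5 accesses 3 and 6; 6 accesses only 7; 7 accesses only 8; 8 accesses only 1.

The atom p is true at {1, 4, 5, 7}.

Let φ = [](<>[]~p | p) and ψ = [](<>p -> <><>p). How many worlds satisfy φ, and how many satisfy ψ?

For [](<>[]~p | p):
1: successors {2}; <>[]~p | p there: 2:F. ✗
2: successors {3}; <>[]~p | p there: 3:F. ✗
3: successors {4}; <>[]~p | p there: 4:T. ✓
4: successors {5}; <>[]~p | p there: 5:T. ✓
5: successors {3, 6}; <>[]~p | p there: 3:F, 6:T. ✗
6: successors {7}; <>[]~p | p there: 7:T. ✓
7: successors {8}; <>[]~p | p there: 8:T. ✓
8: successors {1}; <>[]~p | p there: 1:T. ✓
— 5 worlds.
For [](<>p -> <><>p):
1: successors {2}; <>p -> <><>p there: 2:T. ✓
2: successors {3}; <>p -> <><>p there: 3:T. ✓
3: successors {4}; <>p -> <><>p there: 4:F. ✗
4: successors {5}; <>p -> <><>p there: 5:T. ✓
5: successors {3, 6}; <>p -> <><>p there: 3:T, 6:F. ✗
6: successors {7}; <>p -> <><>p there: 7:T. ✓
7: successors {8}; <>p -> <><>p there: 8:F. ✗
8: successors {1}; <>p -> <><>p there: 1:T. ✓
— 5 worlds.

5 and 5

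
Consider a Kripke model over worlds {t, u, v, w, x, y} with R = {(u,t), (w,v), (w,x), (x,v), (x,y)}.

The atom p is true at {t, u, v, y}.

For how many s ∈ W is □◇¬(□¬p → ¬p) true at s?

3

t: no successors, so □◇¬(□¬p → ¬p) holds vacuously. ✓
u: successors {t}; ◇¬(□¬p → ¬p) there: t:F. ✗
v: no successors, so □◇¬(□¬p → ¬p) holds vacuously. ✓
w: successors {v, x}; ◇¬(□¬p → ¬p) there: v:F, x:T. ✗
x: successors {v, y}; ◇¬(□¬p → ¬p) there: v:F, y:F. ✗
y: no successors, so □◇¬(□¬p → ¬p) holds vacuously. ✓
Satisfying worlds: {t, v, y}.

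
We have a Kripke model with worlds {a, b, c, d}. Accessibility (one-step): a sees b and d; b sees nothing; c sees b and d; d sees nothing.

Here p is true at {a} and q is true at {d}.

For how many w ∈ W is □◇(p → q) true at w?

a: successors {b, d}; ◇(p → q) there: b:F, d:F. ✗
b: no successors, so □◇(p → q) holds vacuously. ✓
c: successors {b, d}; ◇(p → q) there: b:F, d:F. ✗
d: no successors, so □◇(p → q) holds vacuously. ✓
Satisfying worlds: {b, d}.

2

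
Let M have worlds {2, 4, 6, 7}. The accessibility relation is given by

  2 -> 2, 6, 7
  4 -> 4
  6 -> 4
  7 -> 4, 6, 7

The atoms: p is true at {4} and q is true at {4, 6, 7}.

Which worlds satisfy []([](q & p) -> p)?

2: successors {2, 6, 7}; [](q & p) -> p there: 2:T, 6:F, 7:T. ✗
4: successors {4}; [](q & p) -> p there: 4:T. ✓
6: successors {4}; [](q & p) -> p there: 4:T. ✓
7: successors {4, 6, 7}; [](q & p) -> p there: 4:T, 6:F, 7:T. ✗

{4, 6}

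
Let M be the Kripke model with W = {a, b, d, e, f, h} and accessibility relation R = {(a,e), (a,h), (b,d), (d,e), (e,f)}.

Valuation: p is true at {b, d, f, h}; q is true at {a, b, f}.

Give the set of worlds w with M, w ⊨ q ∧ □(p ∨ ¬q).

{a, b, f}

a: q is T, □(p ∨ ¬q) is T. ✓
b: q is T, □(p ∨ ¬q) is T. ✓
d: q is F, □(p ∨ ¬q) is T. ✗
e: q is F, □(p ∨ ¬q) is T. ✗
f: q is T, □(p ∨ ¬q) is T. ✓
h: q is F, □(p ∨ ¬q) is T. ✗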